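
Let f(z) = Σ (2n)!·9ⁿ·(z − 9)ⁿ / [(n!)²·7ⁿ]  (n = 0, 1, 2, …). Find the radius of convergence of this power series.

R = 7/36

By the ratio test, |a_{n+1}/a_n| = (2n+1)·(2n+2)/(n+1)² · 9/7 → 36/7.
The series converges when 36/7 · |z − 9| < 1, giving R = 7/36.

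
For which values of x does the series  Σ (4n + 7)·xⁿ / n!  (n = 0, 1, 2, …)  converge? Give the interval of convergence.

The ratio of consecutive coefficients is (4(n+1) + 7)/(4n + 7) · 1/(n+1) → 0.
The limit is 0, so the series converges for all x; R = ∞.

(−∞, ∞)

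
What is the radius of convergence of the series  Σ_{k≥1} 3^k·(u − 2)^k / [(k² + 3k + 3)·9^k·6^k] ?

R = 18

By the ratio test, |a_{k+1}/a_k| = [(k² + 3k + 3)/((k+1)² + 3(k+1) + 3)] · 3/(9·6) → 1/18.
Convergence for |u − 2| · 1/18 < 1, i.e. |u − 2| < 18. So R = 18.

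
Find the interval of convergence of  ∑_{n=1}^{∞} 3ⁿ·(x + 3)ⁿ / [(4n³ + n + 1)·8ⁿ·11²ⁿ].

Ratio test: |a_{n+1}/a_n| = [(4n³ + n + 1)/(4(n+1)³ + (n+1) + 1)] · 3/(8·121) → 3/968 as n → ∞.
Hence the series converges for |x + 3| < 1/(3/968) = 968/3, so the radius of convergence is 968/3.
At x = 959/3: the series is dominated by a constant times Σ 1/n³, which converges (p = 3 > 1).
When x = -977/3, the series is dominated by a constant times Σ 1/n³, which converges (p = 3 > 1).

[-977/3, 959/3]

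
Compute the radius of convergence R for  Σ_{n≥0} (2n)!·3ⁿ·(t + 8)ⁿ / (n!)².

R = 1/12

By the ratio test, |a_{n+1}/a_n| = (2n+1)·(2n+2)/(n+1)² · 3 → 12.
The series converges when 12 · |t + 8| < 1, giving R = 1/12.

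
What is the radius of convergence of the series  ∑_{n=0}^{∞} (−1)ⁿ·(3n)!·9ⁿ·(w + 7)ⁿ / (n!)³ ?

Apply the ratio test: |a_{n+1}| / |a_n| = (3n+1)·(3n+2)·(3n+3)/(n+1)³ · 9, which tends to 243 as n → ∞.
The series converges when 243 · |w + 7| < 1, giving R = 1/243.

R = 1/243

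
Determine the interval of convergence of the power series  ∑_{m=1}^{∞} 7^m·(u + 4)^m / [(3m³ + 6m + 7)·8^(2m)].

By the ratio test, |a_{m+1}/a_m| = [(3m³ + 6m + 7)/(3(m+1)³ + 6(m+1) + 7)] · 7/64 → 7/64.
Thus R = 1/(7/64) = 64/7.
When u = 36/7, the terms are on the order of 1/m³, so the series converges absolutely by comparison with the p-series (p = 3 > 1).
At u = -92/7: absolute convergence follows by limit comparison with Σ 1/m³.

[-92/7, 36/7]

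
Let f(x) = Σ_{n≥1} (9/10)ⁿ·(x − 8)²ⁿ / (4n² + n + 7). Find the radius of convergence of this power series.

Apply the ratio test: |a_{n+1}| / |a_n| = [(4n² + n + 7)/(4(n+1)² + (n+1) + 7)] · 9/10, which tends to 9/10 as n → ∞.
Successive powers of (x − 8) differ by 2, so the series converges when |x − 8|² · 9/10 < 1, i.e. |x − 8| < √(10/9). So R = √10/3.

R = √10/3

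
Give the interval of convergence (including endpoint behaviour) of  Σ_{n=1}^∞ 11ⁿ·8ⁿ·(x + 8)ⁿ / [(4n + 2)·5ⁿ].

[-709/88, -699/88)

Ratio test: |a_{n+1}/a_n| = [(4n + 2)/(4(n+1) + 2)] · 11·8/5 → 88/5 as n → ∞.
Thus R = 1/(88/5) = 5/88.
At x = -699/88: comparison with the harmonic series Σ 1/n shows the series diverges.
Check x = -709/88: the terms alternate in sign and decrease monotonically to 0 in absolute value (size ~ c/n), so the alternating series test gives convergence.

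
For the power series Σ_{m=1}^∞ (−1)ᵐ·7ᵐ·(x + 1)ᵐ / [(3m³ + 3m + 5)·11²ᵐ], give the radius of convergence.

R = 121/7

By the ratio test, |a_{m+1}/a_m| = [(3m³ + 3m + 5)/(3(m+1)³ + 3(m+1) + 5)] · 7/121 → 7/121.
Convergence for |x + 1| · 7/121 < 1, i.e. |x + 1| < 121/7. So R = 121/7.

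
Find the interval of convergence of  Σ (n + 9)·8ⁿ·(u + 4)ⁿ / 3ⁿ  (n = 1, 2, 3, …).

(-35/8, -29/8)

The ratio of consecutive coefficients is [((n+1) + 9)/(n + 9)] · 8/3 → 8/3.
The series converges when 8/3 · |u + 4| < 1, giving R = 3/8.
Endpoint u = -29/8: the terms have absolute value of order n, which does not tend to 0, so the series diverges by the divergence test.
When u = -35/8, the n-th term does not approach 0; divergence by the term test.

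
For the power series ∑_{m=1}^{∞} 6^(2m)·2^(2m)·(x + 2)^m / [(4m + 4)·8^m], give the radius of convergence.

R = 1/18

The ratio of consecutive coefficients is [(4m + 4)/(4(m+1) + 4)] · 36·4/8 → 18.
Convergence for |x + 2| · 18 < 1, i.e. |x + 2| < 1/18. So R = 1/18.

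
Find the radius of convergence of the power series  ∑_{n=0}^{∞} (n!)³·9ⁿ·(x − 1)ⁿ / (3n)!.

R = 3

By the ratio test, |a_{n+1}/a_n| = (n+1)³/[(3n+1)·(3n+2)·(3n+3)] · 9 → 1/3.
Thus R = 1/(1/3) = 3.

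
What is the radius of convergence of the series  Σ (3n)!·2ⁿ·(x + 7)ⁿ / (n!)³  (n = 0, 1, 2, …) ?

Ratio test: |a_{n+1}/a_n| = (3n+1)·(3n+2)·(3n+3)/(n+1)³ · 2 → 54 as n → ∞.
Convergence for |x + 7| · 54 < 1, i.e. |x + 7| < 1/54. So R = 1/54.

R = 1/54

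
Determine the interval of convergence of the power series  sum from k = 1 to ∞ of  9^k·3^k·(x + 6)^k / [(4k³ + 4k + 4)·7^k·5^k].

[-197/27, -127/27]

Ratio test: |a_{k+1}/a_k| = [(4k³ + 4k + 4)/(4(k+1)³ + 4(k+1) + 4)] · 9·3/(7·5) → 27/35 as k → ∞.
Thus R = 1/(27/35) = 35/27.
When x = -127/27, the series is dominated by a constant times Σ 1/k³, which converges (p = 3 > 1).
Endpoint x = -197/27: absolute convergence follows by limit comparison with Σ 1/k³.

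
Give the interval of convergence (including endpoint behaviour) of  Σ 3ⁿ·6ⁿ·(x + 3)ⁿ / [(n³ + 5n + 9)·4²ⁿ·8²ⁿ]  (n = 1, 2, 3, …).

The ratio of consecutive coefficients is [(n³ + 5n + 9)/((n+1)³ + 5(n+1) + 9)] · 3·6/(16·64) → 9/512.
Convergence for |x + 3| · 9/512 < 1, i.e. |x + 3| < 512/9. So R = 512/9.
Endpoint x = 485/9: the terms are on the order of 1/n³, so the series converges absolutely by comparison with the p-series (p = 3 > 1).
Endpoint x = -539/9: absolute convergence follows by limit comparison with Σ 1/n³.

[-539/9, 485/9]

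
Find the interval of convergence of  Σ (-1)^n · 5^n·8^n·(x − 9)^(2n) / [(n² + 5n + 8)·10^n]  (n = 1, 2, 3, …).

[17/2, 19/2]

By the ratio test, |a_{n+1}/a_n| = [(n² + 5n + 8)/((n+1)² + 5(n+1) + 8)] · 5·8/10 → 4.
Writing y = (x − 9)², the series in y has radius 1/4, so |x − 9| < √(1/4) = 1/2 and R = 1/2.
Endpoint x = 19/2: absolute convergence follows by limit comparison with Σ 1/n².
When x = 17/2, the terms are on the order of 1/n², so the series converges absolutely by comparison with the p-series (p = 2 > 1).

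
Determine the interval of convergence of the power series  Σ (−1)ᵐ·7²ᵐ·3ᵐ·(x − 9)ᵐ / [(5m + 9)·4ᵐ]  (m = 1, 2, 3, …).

(1319/147, 1327/147]

By the ratio test, |a_{m+1}/a_m| = [(5m + 9)/(5(m+1) + 9)] · 49·3/4 → 147/4.
The series converges when 147/4 · |x − 9| < 1, giving R = 4/147.
Endpoint x = 1327/147: an alternating series whose terms decrease to 0 in absolute value, so it converges by the Leibniz criterion.
When x = 1319/147, the terms are asymptotic to a nonzero constant times 1/m, so the series diverges by limit comparison with Σ 1/m.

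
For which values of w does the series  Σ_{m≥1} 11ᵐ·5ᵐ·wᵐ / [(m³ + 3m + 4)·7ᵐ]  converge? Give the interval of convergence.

[-7/55, 7/55]

Ratio test: |a_{m+1}/a_m| = [(m³ + 3m + 4)/((m+1)³ + 3(m+1) + 4)] · 11·5/7 → 55/7 as m → ∞.
The series converges when 55/7 · |w| < 1, giving R = 7/55.
Endpoint w = 7/55: absolute convergence follows by limit comparison with Σ 1/m³.
Endpoint w = -7/55: absolute convergence follows by limit comparison with Σ 1/m³.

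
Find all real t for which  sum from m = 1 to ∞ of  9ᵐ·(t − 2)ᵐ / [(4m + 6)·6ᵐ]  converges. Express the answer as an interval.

By the ratio test, |a_{m+1}/a_m| = [(4m + 6)/(4(m+1) + 6)] · 9/6 → 3/2.
The series converges when 3/2 · |t − 2| < 1, giving R = 2/3.
At t = 8/3: the terms are asymptotic to a nonzero constant times 1/m, so the series diverges by limit comparison with Σ 1/m.
When t = 4/3, convergence follows from the alternating series test (terms decrease monotonically to 0).

[4/3, 8/3)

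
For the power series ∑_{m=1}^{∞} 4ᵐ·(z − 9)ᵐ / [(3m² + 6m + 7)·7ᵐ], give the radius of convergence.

The ratio of consecutive coefficients is [(3m² + 6m + 7)/(3(m+1)² + 6(m+1) + 7)] · 4/7 → 4/7.
Convergence for |z − 9| · 4/7 < 1, i.e. |z − 9| < 7/4. So R = 7/4.

R = 7/4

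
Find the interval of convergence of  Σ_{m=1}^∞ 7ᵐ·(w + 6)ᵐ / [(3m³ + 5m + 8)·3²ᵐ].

The ratio of consecutive coefficients is [(3m³ + 5m + 8)/(3(m+1)³ + 5(m+1) + 8)] · 7/9 → 7/9.
The series converges when 7/9 · |w + 6| < 1, giving R = 9/7.
At w = -33/7: the terms are on the order of 1/m³, so the series converges absolutely by comparison with the p-series (p = 3 > 1).
When w = -51/7, the series is dominated by a constant times Σ 1/m³, which converges (p = 3 > 1).

[-51/7, -33/7]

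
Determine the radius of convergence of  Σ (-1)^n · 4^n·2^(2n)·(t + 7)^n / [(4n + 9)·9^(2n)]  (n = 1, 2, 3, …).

The ratio of consecutive coefficients is [(4n + 9)/(4(n+1) + 9)] · 4·4/81 → 16/81.
Thus R = 1/(16/81) = 81/16.

R = 81/16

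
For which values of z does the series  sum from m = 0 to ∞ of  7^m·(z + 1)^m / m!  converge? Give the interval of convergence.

Apply the ratio test: |a_{m+1}| / |a_m| = 7 · 1/(m+1), which tends to 0 as m → ∞.
The limit is 0, so the series converges for all z; R = ∞.

(−∞, ∞)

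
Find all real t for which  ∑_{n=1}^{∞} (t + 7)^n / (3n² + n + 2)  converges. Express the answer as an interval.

The ratio of consecutive coefficients is (3n² + n + 2)/(3(n+1)² + (n+1) + 2) → 1.
Hence R = 1.
Endpoint t = -6: the terms are on the order of 1/n², so the series converges absolutely by comparison with the p-series (p = 2 > 1).
Endpoint t = -8: the terms are on the order of 1/n², so the series converges absolutely by comparison with the p-series (p = 2 > 1).

[-8, -6]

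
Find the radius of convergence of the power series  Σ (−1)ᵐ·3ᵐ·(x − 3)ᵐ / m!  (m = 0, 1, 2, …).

R = ∞

Ratio test: |a_{m+1}/a_m| = 3 · 1/(m+1) → 0 as m → ∞.
Since the limit is 0 < 1 for every x, the series converges on all of ℝ and R = ∞.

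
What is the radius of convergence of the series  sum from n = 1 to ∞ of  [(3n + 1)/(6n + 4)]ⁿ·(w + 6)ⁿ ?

By the Cauchy root test, |a_n|^(1/n) = (3n + 1)/(6n + 4) → 1/2.
The series converges when 1/2 · |w + 6| < 1, giving R = 2.

R = 2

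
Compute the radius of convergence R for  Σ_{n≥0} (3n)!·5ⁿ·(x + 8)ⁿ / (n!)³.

R = 1/135

Apply the ratio test: |a_{n+1}| / |a_n| = (3n+1)·(3n+2)·(3n+3)/(n+1)³ · 5, which tends to 135 as n → ∞.
Hence the series converges for |x + 8| < 1/(135) = 1/135, so the radius of convergence is 1/135.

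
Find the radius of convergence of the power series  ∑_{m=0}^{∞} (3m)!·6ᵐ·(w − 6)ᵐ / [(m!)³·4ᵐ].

By the ratio test, |a_{m+1}/a_m| = (3m+1)·(3m+2)·(3m+3)/(m+1)³ · 6/4 → 81/2.
Hence the series converges for |w − 6| < 1/(81/2) = 2/81, so the radius of convergence is 2/81.

R = 2/81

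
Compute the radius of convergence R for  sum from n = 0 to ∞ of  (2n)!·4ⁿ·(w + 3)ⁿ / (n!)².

Apply the ratio test: |a_{n+1}| / |a_n| = (2n+1)·(2n+2)/(n+1)² · 4, which tends to 16 as n → ∞.
Hence the series converges for |w + 3| < 1/(16) = 1/16, so the radius of convergence is 1/16.

R = 1/16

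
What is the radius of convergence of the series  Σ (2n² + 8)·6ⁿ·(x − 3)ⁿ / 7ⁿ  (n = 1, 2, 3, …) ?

Apply the ratio test: |a_{n+1}| / |a_n| = [(2(n+1)² + 8)/(2n² + 8)] · 6/7, which tends to 6/7 as n → ∞.
The series converges when 6/7 · |x − 3| < 1, giving R = 7/6.

R = 7/6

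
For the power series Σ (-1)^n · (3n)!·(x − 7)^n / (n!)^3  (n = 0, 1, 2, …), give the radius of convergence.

By the ratio test, |a_{n+1}/a_n| = (3n+1)·(3n+2)·(3n+3)/(n+1)³ → 27.
Hence the series converges for |x − 7| < 1/(27) = 1/27, so the radius of convergence is 1/27.

R = 1/27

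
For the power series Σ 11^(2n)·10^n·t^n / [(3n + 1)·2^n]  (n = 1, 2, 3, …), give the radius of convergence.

Apply the ratio test: |a_{n+1}| / |a_n| = [(3n + 1)/(3(n+1) + 1)] · 121·10/2, which tends to 605 as n → ∞.
Thus R = 1/(605) = 1/605.

R = 1/605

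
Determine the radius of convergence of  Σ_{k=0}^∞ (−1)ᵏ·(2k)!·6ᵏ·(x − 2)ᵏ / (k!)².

R = 1/24

The ratio of consecutive coefficients is (2k+1)·(2k+2)/(k+1)² · 6 → 24.
The series converges when 24 · |x − 2| < 1, giving R = 1/24.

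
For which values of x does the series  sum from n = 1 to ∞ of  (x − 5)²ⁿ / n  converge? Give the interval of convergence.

(4, 6)

Apply the ratio test: |a_{n+1}| / |a_n| = n/(n+1), which tends to 1 as n → ∞.
Since the exponent of (x − 5) increases by 2 each term, convergence requires |x − 5|² < 1, hence R = 1.
When x = 6, the terms are asymptotic to a nonzero constant times 1/n, so the series diverges by limit comparison with Σ 1/n.
Check x = 4: the terms behave like c/n; limit comparison with the harmonic series gives divergence.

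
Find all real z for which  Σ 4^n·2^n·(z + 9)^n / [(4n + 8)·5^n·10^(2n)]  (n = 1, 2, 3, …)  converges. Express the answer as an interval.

[-143/2, 107/2)

The ratio of consecutive coefficients is [(4n + 8)/(4(n+1) + 8)] · 4·2/(5·100) → 2/125.
Hence the series converges for |z + 9| < 1/(2/125) = 125/2, so the radius of convergence is 125/2.
Endpoint z = 107/2: comparison with the harmonic series Σ 1/n shows the series diverges.
Check z = -143/2: the terms alternate in sign and decrease monotonically to 0 in absolute value (size ~ c/n), so the alternating series test gives convergence.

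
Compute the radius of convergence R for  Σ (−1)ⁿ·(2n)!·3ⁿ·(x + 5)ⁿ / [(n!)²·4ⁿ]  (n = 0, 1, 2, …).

R = 1/3

Ratio test: |a_{n+1}/a_n| = (2n+1)·(2n+2)/(n+1)² · 3/4 → 3 as n → ∞.
Hence the series converges for |x + 5| < 1/(3) = 1/3, so the radius of convergence is 1/3.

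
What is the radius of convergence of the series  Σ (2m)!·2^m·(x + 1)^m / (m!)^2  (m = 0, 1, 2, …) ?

R = 1/8

By the ratio test, |a_{m+1}/a_m| = (2m+1)·(2m+2)/(m+1)² · 2 → 8.
Thus R = 1/(8) = 1/8.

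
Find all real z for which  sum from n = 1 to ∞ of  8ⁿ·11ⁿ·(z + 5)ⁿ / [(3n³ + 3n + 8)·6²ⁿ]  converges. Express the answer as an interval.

Apply the ratio test: |a_{n+1}| / |a_n| = [(3n³ + 3n + 8)/(3(n+1)³ + 3(n+1) + 8)] · 8·11/36, which tends to 22/9 as n → ∞.
Hence the series converges for |z + 5| < 1/(22/9) = 9/22, so the radius of convergence is 9/22.
Check z = -101/22: the terms are on the order of 1/n³, so the series converges absolutely by comparison with the p-series (p = 3 > 1).
Endpoint z = -119/22: the series is dominated by a constant times Σ 1/n³, which converges (p = 3 > 1).

[-119/22, -101/22]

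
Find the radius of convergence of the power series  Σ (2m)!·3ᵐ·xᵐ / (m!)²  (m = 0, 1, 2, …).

The ratio of consecutive coefficients is (2m+1)·(2m+2)/(m+1)² · 3 → 12.
Hence the series converges for |x| < 1/(12) = 1/12, so the radius of convergence is 1/12.

R = 1/12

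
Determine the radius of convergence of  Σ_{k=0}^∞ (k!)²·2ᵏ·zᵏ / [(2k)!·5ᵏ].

R = 10

Ratio test: |a_{k+1}/a_k| = (k+1)²/[(2k+1)·(2k+2)] · 2/5 → 1/10 as k → ∞.
Hence the series converges for |z| < 1/(1/10) = 10, so the radius of convergence is 10.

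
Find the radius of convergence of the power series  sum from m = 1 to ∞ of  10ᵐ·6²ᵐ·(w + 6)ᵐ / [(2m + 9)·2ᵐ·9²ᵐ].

By the ratio test, |a_{m+1}/a_m| = [(2m + 9)/(2(m+1) + 9)] · 10·36/(2·81) → 20/9.
The series converges when 20/9 · |w + 6| < 1, giving R = 9/20.

R = 9/20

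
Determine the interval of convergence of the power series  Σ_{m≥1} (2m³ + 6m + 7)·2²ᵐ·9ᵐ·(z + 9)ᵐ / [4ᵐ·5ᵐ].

Ratio test: |a_{m+1}/a_m| = [(2(m+1)³ + 6(m+1) + 7)/(2m³ + 6m + 7)] · 4·9/(4·5) → 9/5 as m → ∞.
Hence the series converges for |z + 9| < 1/(9/5) = 5/9, so the radius of convergence is 5/9.
Check z = -76/9: the terms have absolute value of order m³, which does not tend to 0, so the series diverges by the divergence test.
Endpoint z = -86/9: the terms have absolute value of order m³, which does not tend to 0, so the series diverges by the divergence test.

(-86/9, -76/9)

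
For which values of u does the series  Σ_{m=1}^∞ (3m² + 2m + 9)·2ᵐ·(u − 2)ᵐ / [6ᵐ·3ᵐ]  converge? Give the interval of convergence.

By the ratio test, |a_{m+1}/a_m| = [(3(m+1)² + 2(m+1) + 9)/(3m² + 2m + 9)] · 2/(6·3) → 1/9.
Hence the series converges for |u − 2| < 1/(1/9) = 9, so the radius of convergence is 9.
At u = 11: the terms have absolute value of order m², which does not tend to 0, so the series diverges by the divergence test.
Endpoint u = -7: the terms have absolute value of order m², which does not tend to 0, so the series diverges by the divergence test.

(-7, 11)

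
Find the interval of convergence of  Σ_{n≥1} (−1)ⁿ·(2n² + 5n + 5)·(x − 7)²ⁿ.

(6, 8)

Ratio test: |a_{n+1}/a_n| = (2(n+1)² + 5(n+1) + 5)/(2n² + 5n + 5) → 1 as n → ∞.
Since the exponent of (x − 7) increases by 2 each term, convergence requires |x − 7|² < 1, hence R = 1.
When x = 8, the n-th term does not approach 0; divergence by the term test.
Endpoint x = 6: the terms have absolute value of order n², which does not tend to 0, so the series diverges by the divergence test.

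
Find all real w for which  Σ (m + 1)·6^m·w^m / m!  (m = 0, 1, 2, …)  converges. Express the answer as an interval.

(−∞, ∞)

Apply the ratio test: |a_{m+1}| / |a_m| = ((m+1) + 1)/(m + 1) · 6 · 1/(m+1), which tends to 0 as m → ∞.
Since the limit is 0 < 1 for every w, the series converges on all of ℝ and R = ∞.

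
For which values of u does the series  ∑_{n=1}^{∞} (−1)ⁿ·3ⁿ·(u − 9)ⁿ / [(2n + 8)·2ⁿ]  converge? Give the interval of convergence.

Ratio test: |a_{n+1}/a_n| = [(2n + 8)/(2(n+1) + 8)] · 3/2 → 3/2 as n → ∞.
Hence the series converges for |u − 9| < 1/(3/2) = 2/3, so the radius of convergence is 2/3.
At u = 29/3: the terms alternate in sign and decrease monotonically to 0 in absolute value (size ~ c/n), so the alternating series test gives convergence.
At u = 25/3: comparison with the harmonic series Σ 1/n shows the series diverges.

(25/3, 29/3]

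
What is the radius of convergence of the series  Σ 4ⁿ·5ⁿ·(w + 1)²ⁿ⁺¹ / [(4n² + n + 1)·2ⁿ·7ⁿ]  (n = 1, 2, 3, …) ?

R = √70/10

By the ratio test, |a_{n+1}/a_n| = [(4n² + n + 1)/(4(n+1)² + (n+1) + 1)] · 4·5/(2·7) → 10/7.
Writing y = (w + 1)², the series in y has radius 7/10, so |w + 1| < √(7/10) and R = √70/10.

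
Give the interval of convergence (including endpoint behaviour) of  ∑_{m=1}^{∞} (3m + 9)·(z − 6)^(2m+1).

(5, 7)

Ratio test: |a_{m+1}/a_m| = (3(m+1) + 9)/(3m + 9) → 1 as m → ∞.
Successive powers of (z − 6) differ by 2, so the series converges when |z − 6|² · 1 < 1, i.e. |z − 6| < √(1) = 1. So R = 1.
At z = 7: the m-th term does not approach 0; divergence by the term test.
At z = 5: the terms do not tend to 0, so the series diverges.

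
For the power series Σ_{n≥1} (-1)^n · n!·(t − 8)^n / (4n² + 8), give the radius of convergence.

Ratio test: |a_{n+1}/a_n| = (n+1) · (4n² + 8)/(4(n+1)² + 8) → ∞ as n → ∞.
The terms grow without bound for any (t − 8) ≠ 0, so R = 0 (convergence only at t = 8).

R = 0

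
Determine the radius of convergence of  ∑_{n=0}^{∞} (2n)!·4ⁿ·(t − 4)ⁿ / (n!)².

Ratio test: |a_{n+1}/a_n| = (2n+1)·(2n+2)/(n+1)² · 4 → 16 as n → ∞.
Hence the series converges for |t − 4| < 1/(16) = 1/16, so the radius of convergence is 1/16.

R = 1/16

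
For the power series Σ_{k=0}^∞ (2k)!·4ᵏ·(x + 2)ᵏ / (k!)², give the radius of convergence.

By the ratio test, |a_{k+1}/a_k| = (2k+1)·(2k+2)/(k+1)² · 4 → 16.
Thus R = 1/(16) = 1/16.

R = 1/16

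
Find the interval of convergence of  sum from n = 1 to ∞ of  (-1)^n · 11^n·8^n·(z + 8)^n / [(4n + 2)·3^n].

(-707/88, -701/88]

The ratio of consecutive coefficients is [(4n + 2)/(4(n+1) + 2)] · 11·8/3 → 88/3.
Thus R = 1/(88/3) = 3/88.
Check z = -701/88: the terms alternate in sign and decrease monotonically to 0 in absolute value (size ~ c/n), so the alternating series test gives convergence.
Endpoint z = -707/88: comparison with the harmonic series Σ 1/n shows the series diverges.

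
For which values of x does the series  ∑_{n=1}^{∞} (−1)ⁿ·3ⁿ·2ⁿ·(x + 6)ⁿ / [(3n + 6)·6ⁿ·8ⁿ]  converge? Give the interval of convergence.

(-14, 2]

By the ratio test, |a_{n+1}/a_n| = [(3n + 6)/(3(n+1) + 6)] · 3·2/(6·8) → 1/8.
Hence the series converges for |x + 6| < 1/(1/8) = 8, so the radius of convergence is 8.
Check x = 2: convergence follows from the alternating series test (terms decrease monotonically to 0).
Check x = -14: the terms behave like c/n; limit comparison with the harmonic series gives divergence.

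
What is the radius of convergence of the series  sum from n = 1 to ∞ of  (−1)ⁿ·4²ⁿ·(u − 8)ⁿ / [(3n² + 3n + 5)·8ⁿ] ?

By the ratio test, |a_{n+1}/a_n| = [(3n² + 3n + 5)/(3(n+1)² + 3(n+1) + 5)] · 16/8 → 2.
Thus R = 1/(2) = 1/2.

R = 1/2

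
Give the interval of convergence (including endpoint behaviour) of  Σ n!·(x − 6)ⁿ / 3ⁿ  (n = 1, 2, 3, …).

By the ratio test, |a_{n+1}/a_n| = (n+1) · 1/3 → ∞.
The ratio grows without bound, so the series diverges whenever (x − 6) ≠ 0; it converges only at x = 6. R = 0.

{6}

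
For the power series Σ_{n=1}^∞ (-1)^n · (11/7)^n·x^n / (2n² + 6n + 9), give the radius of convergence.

By the ratio test, |a_{n+1}/a_n| = [(2n² + 6n + 9)/(2(n+1)² + 6(n+1) + 9)] · 11/7 → 11/7.
Convergence for |x| · 11/7 < 1, i.e. |x| < 7/11. So R = 7/11.

R = 7/11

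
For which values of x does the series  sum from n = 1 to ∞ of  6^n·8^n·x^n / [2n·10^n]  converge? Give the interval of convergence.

[-5/24, 5/24)

Ratio test: |a_{n+1}/a_n| = [2n/2(n+1)] · 6·8/10 → 24/5 as n → ∞.
The series converges when 24/5 · |x| < 1, giving R = 5/24.
When x = 5/24, the terms are asymptotic to a nonzero constant times 1/n, so the series diverges by limit comparison with Σ 1/n.
When x = -5/24, convergence follows from the alternating series test (terms decrease monotonically to 0).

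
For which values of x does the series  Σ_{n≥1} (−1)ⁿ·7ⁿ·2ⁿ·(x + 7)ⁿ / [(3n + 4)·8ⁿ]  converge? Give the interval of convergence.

By the ratio test, |a_{n+1}/a_n| = [(3n + 4)/(3(n+1) + 4)] · 7·2/8 → 7/4.
The series converges when 7/4 · |x + 7| < 1, giving R = 4/7.
Endpoint x = -45/7: an alternating series whose terms decrease to 0 in absolute value, so it converges by the Leibniz criterion.
At x = -53/7: the terms are asymptotic to a nonzero constant times 1/n, so the series diverges by limit comparison with Σ 1/n.

(-53/7, -45/7]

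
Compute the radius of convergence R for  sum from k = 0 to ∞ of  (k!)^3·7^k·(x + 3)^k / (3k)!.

R = 27/7

The ratio of consecutive coefficients is (k+1)³/[(3k+1)·(3k+2)·(3k+3)] · 7 → 7/27.
Thus R = 1/(7/27) = 27/7.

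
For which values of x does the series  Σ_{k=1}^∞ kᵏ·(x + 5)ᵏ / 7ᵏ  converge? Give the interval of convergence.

Applying the root test, |a_k|^(1/k) = k/7 → ∞.
Since the k-th root of |a_k| is unbounded, the series converges only at x = -5; R = 0.

{-5}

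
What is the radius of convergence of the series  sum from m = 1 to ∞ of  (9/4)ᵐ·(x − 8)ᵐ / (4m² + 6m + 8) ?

R = 4/9

Ratio test: |a_{m+1}/a_m| = [(4m² + 6m + 8)/(4(m+1)² + 6(m+1) + 8)] · 9/4 → 9/4 as m → ∞.
The series converges when 9/4 · |x − 8| < 1, giving R = 4/9.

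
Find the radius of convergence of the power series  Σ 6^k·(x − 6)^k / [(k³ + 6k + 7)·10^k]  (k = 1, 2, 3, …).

R = 5/3

By the ratio test, |a_{k+1}/a_k| = [(k³ + 6k + 7)/((k+1)³ + 6(k+1) + 7)] · 6/10 → 3/5.
Thus R = 1/(3/5) = 5/3.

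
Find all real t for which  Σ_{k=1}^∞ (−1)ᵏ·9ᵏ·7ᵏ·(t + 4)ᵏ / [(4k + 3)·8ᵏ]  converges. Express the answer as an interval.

The ratio of consecutive coefficients is [(4k + 3)/(4(k+1) + 3)] · 9·7/8 → 63/8.
Thus R = 1/(63/8) = 8/63.
When t = -244/63, an alternating series whose terms decrease to 0 in absolute value, so it converges by the Leibniz criterion.
Check t = -260/63: comparison with the harmonic series Σ 1/k shows the series diverges.

(-260/63, -244/63]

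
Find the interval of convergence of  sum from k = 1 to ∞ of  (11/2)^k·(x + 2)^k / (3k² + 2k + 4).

Ratio test: |a_{k+1}/a_k| = [(3k² + 2k + 4)/(3(k+1)² + 2(k+1) + 4)] · 11/2 → 11/2 as k → ∞.
The series converges when 11/2 · |x + 2| < 1, giving R = 2/11.
When x = -20/11, the series is dominated by a constant times Σ 1/k², which converges (p = 2 > 1).
When x = -24/11, the series is dominated by a constant times Σ 1/k², which converges (p = 2 > 1).

[-24/11, -20/11]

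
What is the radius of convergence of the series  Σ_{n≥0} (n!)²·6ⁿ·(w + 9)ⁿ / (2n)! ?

R = 2/3

Ratio test: |a_{n+1}/a_n| = (n+1)²/[(2n+1)·(2n+2)] · 6 → 3/2 as n → ∞.
Thus R = 1/(3/2) = 2/3.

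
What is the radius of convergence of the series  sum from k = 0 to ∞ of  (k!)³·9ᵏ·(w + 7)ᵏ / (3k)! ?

By the ratio test, |a_{k+1}/a_k| = (k+1)³/[(3k+1)·(3k+2)·(3k+3)] · 9 → 1/3.
Thus R = 1/(1/3) = 3.

R = 3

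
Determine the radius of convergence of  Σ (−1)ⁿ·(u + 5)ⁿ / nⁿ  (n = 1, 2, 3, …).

By the Cauchy root test, |a_n|^(1/n) = 1/n → 0.
The limit is 0 for every u, so R = ∞.

R = ∞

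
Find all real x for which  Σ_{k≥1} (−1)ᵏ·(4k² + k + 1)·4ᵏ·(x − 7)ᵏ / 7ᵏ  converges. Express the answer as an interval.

The ratio of consecutive coefficients is [(4(k+1)² + (k+1) + 1)/(4k² + k + 1)] · 4/7 → 4/7.
Convergence for |x − 7| · 4/7 < 1, i.e. |x − 7| < 7/4. So R = 7/4.
At x = 35/4: the terms do not tend to 0, so the series diverges.
Check x = 21/4: the terms do not tend to 0, so the series diverges.

(21/4, 35/4)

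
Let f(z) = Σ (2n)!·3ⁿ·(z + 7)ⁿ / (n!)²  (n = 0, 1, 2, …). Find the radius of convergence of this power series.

R = 1/12

The ratio of consecutive coefficients is (2n+1)·(2n+2)/(n+1)² · 3 → 12.
Convergence for |z + 7| · 12 < 1, i.e. |z + 7| < 1/12. So R = 1/12.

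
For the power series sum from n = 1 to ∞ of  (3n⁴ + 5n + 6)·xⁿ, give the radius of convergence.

Apply the ratio test: |a_{n+1}| / |a_n| = (3(n+1)⁴ + 5(n+1) + 6)/(3n⁴ + 5n + 6), which tends to 1 as n → ∞.
Hence R = 1.

R = 1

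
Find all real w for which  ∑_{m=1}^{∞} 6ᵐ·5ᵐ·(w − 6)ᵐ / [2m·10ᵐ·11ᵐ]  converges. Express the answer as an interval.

Ratio test: |a_{m+1}/a_m| = [2m/2(m+1)] · 6·5/(10·11) → 3/11 as m → ∞.
Hence the series converges for |w − 6| < 1/(3/11) = 11/3, so the radius of convergence is 11/3.
When w = 29/3, the terms behave like c/m; limit comparison with the harmonic series gives divergence.
Endpoint w = 7/3: the terms alternate in sign and decrease monotonically to 0 in absolute value (size ~ c/m), so the alternating series test gives convergence.

[7/3, 29/3)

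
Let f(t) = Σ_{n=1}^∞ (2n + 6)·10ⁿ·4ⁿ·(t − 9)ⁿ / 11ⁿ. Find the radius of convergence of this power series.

R = 11/40

The ratio of consecutive coefficients is [(2(n+1) + 6)/(2n + 6)] · 10·4/11 → 40/11.
Hence the series converges for |t − 9| < 1/(40/11) = 11/40, so the radius of convergence is 11/40.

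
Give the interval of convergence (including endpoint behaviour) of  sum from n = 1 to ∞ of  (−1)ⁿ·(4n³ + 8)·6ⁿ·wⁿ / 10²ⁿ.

The ratio of consecutive coefficients is [(4(n+1)³ + 8)/(4n³ + 8)] · 6/100 → 3/50.
The series converges when 3/50 · |w| < 1, giving R = 50/3.
Check w = 50/3: the terms do not tend to 0, so the series diverges.
Check w = -50/3: the terms do not tend to 0, so the series diverges.

(-50/3, 50/3)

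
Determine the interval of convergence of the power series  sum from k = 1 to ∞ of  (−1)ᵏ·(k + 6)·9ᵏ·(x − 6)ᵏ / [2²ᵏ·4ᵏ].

(38/9, 70/9)

The ratio of consecutive coefficients is [((k+1) + 6)/(k + 6)] · 9/(4·4) → 9/16.
Hence the series converges for |x − 6| < 1/(9/16) = 16/9, so the radius of convergence is 16/9.
At x = 70/9: the k-th term does not approach 0; divergence by the term test.
When x = 38/9, the terms do not tend to 0, so the series diverges.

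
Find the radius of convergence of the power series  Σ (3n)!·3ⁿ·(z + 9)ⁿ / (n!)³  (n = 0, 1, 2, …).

The ratio of consecutive coefficients is (3n+1)·(3n+2)·(3n+3)/(n+1)³ · 3 → 81.
Hence the series converges for |z + 9| < 1/(81) = 1/81, so the radius of convergence is 1/81.

R = 1/81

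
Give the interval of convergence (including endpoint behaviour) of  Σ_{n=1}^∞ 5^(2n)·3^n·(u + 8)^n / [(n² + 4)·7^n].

Ratio test: |a_{n+1}/a_n| = [(n² + 4)/((n+1)² + 4)] · 25·3/7 → 75/7 as n → ∞.
Convergence for |u + 8| · 75/7 < 1, i.e. |u + 8| < 7/75. So R = 7/75.
At u = -593/75: absolute convergence follows by limit comparison with Σ 1/n².
When u = -607/75, the series is dominated by a constant times Σ 1/n², which converges (p = 2 > 1).

[-607/75, -593/75]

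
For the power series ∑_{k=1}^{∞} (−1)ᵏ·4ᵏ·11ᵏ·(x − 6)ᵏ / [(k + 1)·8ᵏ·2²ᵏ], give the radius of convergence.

R = 8/11

Ratio test: |a_{k+1}/a_k| = [(k + 1)/((k+1) + 1)] · 4·11/(8·4) → 11/8 as k → ∞.
Convergence for |x − 6| · 11/8 < 1, i.e. |x − 6| < 8/11. So R = 8/11.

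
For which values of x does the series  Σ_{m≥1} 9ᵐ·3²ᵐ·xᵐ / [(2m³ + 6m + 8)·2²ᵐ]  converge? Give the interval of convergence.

[-4/81, 4/81]

Ratio test: |a_{m+1}/a_m| = [(2m³ + 6m + 8)/(2(m+1)³ + 6(m+1) + 8)] · 9·9/4 → 81/4 as m → ∞.
Hence the series converges for |x| < 1/(81/4) = 4/81, so the radius of convergence is 4/81.
Endpoint x = 4/81: absolute convergence follows by limit comparison with Σ 1/m³.
When x = -4/81, the terms are on the order of 1/m³, so the series converges absolutely by comparison with the p-series (p = 3 > 1).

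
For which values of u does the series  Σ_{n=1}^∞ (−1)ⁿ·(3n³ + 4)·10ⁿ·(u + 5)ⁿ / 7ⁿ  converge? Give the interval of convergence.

By the ratio test, |a_{n+1}/a_n| = [(3(n+1)³ + 4)/(3n³ + 4)] · 10/7 → 10/7.
The series converges when 10/7 · |u + 5| < 1, giving R = 7/10.
Endpoint u = -43/10: the terms do not tend to 0, so the series diverges.
Endpoint u = -57/10: the terms have absolute value of order n³, which does not tend to 0, so the series diverges by the divergence test.

(-57/10, -43/10)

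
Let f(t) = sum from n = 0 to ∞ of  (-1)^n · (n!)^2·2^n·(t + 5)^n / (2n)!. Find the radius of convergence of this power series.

Apply the ratio test: |a_{n+1}| / |a_n| = (n+1)²/[(2n+1)·(2n+2)] · 2, which tends to 1/2 as n → ∞.
Thus R = 1/(1/2) = 2.

R = 2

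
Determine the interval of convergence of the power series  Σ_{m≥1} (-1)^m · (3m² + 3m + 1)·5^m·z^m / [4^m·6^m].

Apply the ratio test: |a_{m+1}| / |a_m| = [(3(m+1)² + 3(m+1) + 1)/(3m² + 3m + 1)] · 5/(4·6), which tends to 5/24 as m → ∞.
The series converges when 5/24 · |z| < 1, giving R = 24/5.
Check z = 24/5: the terms do not tend to 0, so the series diverges.
Endpoint z = -24/5: the terms have absolute value of order m², which does not tend to 0, so the series diverges by the divergence test.

(-24/5, 24/5)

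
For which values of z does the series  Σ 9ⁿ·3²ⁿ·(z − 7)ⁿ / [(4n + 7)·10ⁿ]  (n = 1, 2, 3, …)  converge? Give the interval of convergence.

Ratio test: |a_{n+1}/a_n| = [(4n + 7)/(4(n+1) + 7)] · 9·9/10 → 81/10 as n → ∞.
Convergence for |z − 7| · 81/10 < 1, i.e. |z − 7| < 10/81. So R = 10/81.
Endpoint z = 577/81: the terms behave like c/n; limit comparison with the harmonic series gives divergence.
Endpoint z = 557/81: convergence follows from the alternating series test (terms decrease monotonically to 0).

[557/81, 577/81)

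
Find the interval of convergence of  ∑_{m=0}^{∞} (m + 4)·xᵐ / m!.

Ratio test: |a_{m+1}/a_m| = ((m+1) + 4)/(m + 4) · 1/(m+1) → 0 as m → ∞.
The limit is 0, so the series converges for all x; R = ∞.

(−∞, ∞)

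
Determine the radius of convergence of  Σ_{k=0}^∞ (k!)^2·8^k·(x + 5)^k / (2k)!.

R = 1/2

By the ratio test, |a_{k+1}/a_k| = (k+1)²/[(2k+1)·(2k+2)] · 8 → 2.
The series converges when 2 · |x + 5| < 1, giving R = 1/2.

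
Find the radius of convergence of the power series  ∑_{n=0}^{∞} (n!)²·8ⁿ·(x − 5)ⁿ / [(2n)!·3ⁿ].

R = 3/2

Ratio test: |a_{n+1}/a_n| = (n+1)²/[(2n+1)·(2n+2)] · 8/3 → 2/3 as n → ∞.
The series converges when 2/3 · |x − 5| < 1, giving R = 3/2.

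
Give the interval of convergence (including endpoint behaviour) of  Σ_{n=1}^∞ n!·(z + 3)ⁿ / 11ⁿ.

Ratio test: |a_{n+1}/a_n| = (n+1) · 1/11 → ∞ as n → ∞.
The ratio grows without bound, so the series diverges whenever (z + 3) ≠ 0; it converges only at z = -3. R = 0.

{-3}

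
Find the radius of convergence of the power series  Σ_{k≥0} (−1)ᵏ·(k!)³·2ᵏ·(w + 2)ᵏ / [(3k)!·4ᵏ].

By the ratio test, |a_{k+1}/a_k| = (k+1)³/[(3k+1)·(3k+2)·(3k+3)] · 2/4 → 1/54.
Convergence for |w + 2| · 1/54 < 1, i.e. |w + 2| < 54. So R = 54.

R = 54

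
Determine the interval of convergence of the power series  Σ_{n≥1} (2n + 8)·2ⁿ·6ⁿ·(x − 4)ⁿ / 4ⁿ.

Ratio test: |a_{n+1}/a_n| = [(2(n+1) + 8)/(2n + 8)] · 2·6/4 → 3 as n → ∞.
Thus R = 1/(3) = 1/3.
Endpoint x = 13/3: the terms have absolute value of order n, which does not tend to 0, so the series diverges by the divergence test.
At x = 11/3: the terms do not tend to 0, so the series diverges.

(11/3, 13/3)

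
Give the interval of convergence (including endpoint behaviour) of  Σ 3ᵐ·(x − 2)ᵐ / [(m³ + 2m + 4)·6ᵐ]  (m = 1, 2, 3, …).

By the ratio test, |a_{m+1}/a_m| = [(m³ + 2m + 4)/((m+1)³ + 2(m+1) + 4)] · 3/6 → 1/2.
The series converges when 1/2 · |x − 2| < 1, giving R = 2.
At x = 4: the series is dominated by a constant times Σ 1/m³, which converges (p = 3 > 1).
Check x = 0: the terms are on the order of 1/m³, so the series converges absolutely by comparison with the p-series (p = 3 > 1).

[0, 4]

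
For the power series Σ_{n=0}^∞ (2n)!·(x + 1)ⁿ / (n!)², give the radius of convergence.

R = 1/4

Apply the ratio test: |a_{n+1}| / |a_n| = (2n+1)·(2n+2)/(n+1)², which tends to 4 as n → ∞.
The series converges when 4 · |x + 1| < 1, giving R = 1/4.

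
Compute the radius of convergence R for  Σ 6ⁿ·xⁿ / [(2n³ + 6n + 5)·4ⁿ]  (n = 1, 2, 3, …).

R = 2/3

The ratio of consecutive coefficients is [(2n³ + 6n + 5)/(2(n+1)³ + 6(n+1) + 5)] · 6/4 → 3/2.
Thus R = 1/(3/2) = 2/3.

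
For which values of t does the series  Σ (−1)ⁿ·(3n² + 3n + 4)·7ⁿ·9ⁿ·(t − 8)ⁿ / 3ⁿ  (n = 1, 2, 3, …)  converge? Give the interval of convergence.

(167/21, 169/21)

Ratio test: |a_{n+1}/a_n| = [(3(n+1)² + 3(n+1) + 4)/(3n² + 3n + 4)] · 7·9/3 → 21 as n → ∞.
Convergence for |t − 8| · 21 < 1, i.e. |t − 8| < 1/21. So R = 1/21.
Endpoint t = 169/21: the terms do not tend to 0, so the series diverges.
Check t = 167/21: the terms do not tend to 0, so the series diverges.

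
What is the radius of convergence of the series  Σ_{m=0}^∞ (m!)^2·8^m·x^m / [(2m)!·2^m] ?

R = 1

Ratio test: |a_{m+1}/a_m| = (m+1)²/[(2m+1)·(2m+2)] · 8/2 → 1 as m → ∞.
So the series converges when |x| < 1 and diverges when |x| > 1; R = 1.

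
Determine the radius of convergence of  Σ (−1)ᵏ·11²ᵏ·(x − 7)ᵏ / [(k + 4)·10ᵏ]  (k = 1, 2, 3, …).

The ratio of consecutive coefficients is [(k + 4)/((k+1) + 4)] · 121/10 → 121/10.
The series converges when 121/10 · |x − 7| < 1, giving R = 10/121.

R = 10/121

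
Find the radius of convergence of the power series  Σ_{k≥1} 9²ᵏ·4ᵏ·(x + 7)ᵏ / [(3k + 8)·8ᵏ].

By the ratio test, |a_{k+1}/a_k| = [(3k + 8)/(3(k+1) + 8)] · 81·4/8 → 81/2.
Convergence for |x + 7| · 81/2 < 1, i.e. |x + 7| < 2/81. So R = 2/81.

R = 2/81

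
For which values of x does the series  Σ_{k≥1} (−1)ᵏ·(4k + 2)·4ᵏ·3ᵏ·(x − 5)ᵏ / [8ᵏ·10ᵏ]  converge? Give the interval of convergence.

(-5/3, 35/3)

The ratio of consecutive coefficients is [(4(k+1) + 2)/(4k + 2)] · 4·3/(8·10) → 3/20.
Hence the series converges for |x − 5| < 1/(3/20) = 20/3, so the radius of convergence is 20/3.
Check x = 35/3: the terms do not tend to 0, so the series diverges.
Endpoint x = -5/3: the terms do not tend to 0, so the series diverges.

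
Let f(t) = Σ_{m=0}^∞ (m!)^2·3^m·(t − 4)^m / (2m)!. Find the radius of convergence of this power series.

R = 4/3

The ratio of consecutive coefficients is (m+1)²/[(2m+1)·(2m+2)] · 3 → 3/4.
Thus R = 1/(3/4) = 4/3.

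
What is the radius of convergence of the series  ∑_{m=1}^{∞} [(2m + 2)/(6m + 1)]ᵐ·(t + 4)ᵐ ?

R = 3

Root test: |a_m|^(1/m) = (2m + 2)/(6m + 1) → 1/3.
The series converges when 1/3 · |t + 4| < 1, giving R = 3.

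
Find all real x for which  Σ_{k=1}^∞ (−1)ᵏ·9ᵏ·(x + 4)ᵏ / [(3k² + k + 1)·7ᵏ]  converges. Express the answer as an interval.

[-43/9, -29/9]

By the ratio test, |a_{k+1}/a_k| = [(3k² + k + 1)/(3(k+1)² + (k+1) + 1)] · 9/7 → 9/7.
The series converges when 9/7 · |x + 4| < 1, giving R = 7/9.
Check x = -29/9: the series is dominated by a constant times Σ 1/k², which converges (p = 2 > 1).
Endpoint x = -43/9: absolute convergence follows by limit comparison with Σ 1/k².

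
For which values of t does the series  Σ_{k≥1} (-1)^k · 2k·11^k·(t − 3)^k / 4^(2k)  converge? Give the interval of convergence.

(17/11, 49/11)

Ratio test: |a_{k+1}/a_k| = [2(k+1)/2k] · 11/16 → 11/16 as k → ∞.
The series converges when 11/16 · |t − 3| < 1, giving R = 16/11.
When t = 49/11, the k-th term does not approach 0; divergence by the term test.
Check t = 17/11: the terms do not tend to 0, so the series diverges.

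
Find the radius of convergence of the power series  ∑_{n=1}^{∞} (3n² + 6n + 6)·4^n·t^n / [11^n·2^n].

By the ratio test, |a_{n+1}/a_n| = [(3(n+1)² + 6(n+1) + 6)/(3n² + 6n + 6)] · 4/(11·2) → 2/11.
Hence the series converges for |t| < 1/(2/11) = 11/2, so the radius of convergence is 11/2.

R = 11/2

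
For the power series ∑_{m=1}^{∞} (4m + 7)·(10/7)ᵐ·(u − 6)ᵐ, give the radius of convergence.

R = 7/10

Ratio test: |a_{m+1}/a_m| = [(4(m+1) + 7)/(4m + 7)] · 10/7 → 10/7 as m → ∞.
Convergence for |u − 6| · 10/7 < 1, i.e. |u − 6| < 7/10. So R = 7/10.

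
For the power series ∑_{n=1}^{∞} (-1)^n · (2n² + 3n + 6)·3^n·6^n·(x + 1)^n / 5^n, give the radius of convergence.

R = 5/18

By the ratio test, |a_{n+1}/a_n| = [(2(n+1)² + 3(n+1) + 6)/(2n² + 3n + 6)] · 3·6/5 → 18/5.
Convergence for |x + 1| · 18/5 < 1, i.e. |x + 1| < 5/18. So R = 5/18.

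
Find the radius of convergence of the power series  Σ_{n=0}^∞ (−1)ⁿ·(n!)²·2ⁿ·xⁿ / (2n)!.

Ratio test: |a_{n+1}/a_n| = (n+1)²/[(2n+1)·(2n+2)] · 2 → 1/2 as n → ∞.
Thus R = 1/(1/2) = 2.

R = 2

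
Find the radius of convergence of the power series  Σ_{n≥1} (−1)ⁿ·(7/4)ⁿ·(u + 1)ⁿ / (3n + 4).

R = 4/7

Ratio test: |a_{n+1}/a_n| = [(3n + 4)/(3(n+1) + 4)] · 7/4 → 7/4 as n → ∞.
The series converges when 7/4 · |u + 1| < 1, giving R = 4/7.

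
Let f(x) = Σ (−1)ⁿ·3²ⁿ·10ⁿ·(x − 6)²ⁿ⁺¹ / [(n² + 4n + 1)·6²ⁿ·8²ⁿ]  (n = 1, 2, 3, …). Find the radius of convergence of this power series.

R = 8√10/5

Apply the ratio test: |a_{n+1}| / |a_n| = [(n² + 4n + 1)/((n+1)² + 4(n+1) + 1)] · 9·10/(36·64), which tends to 5/128 as n → ∞.
Successive powers of (x − 6) differ by 2, so the series converges when |x − 6|² · 5/128 < 1, i.e. |x − 6| < √(128/5). So R = 8√10/5.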